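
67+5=72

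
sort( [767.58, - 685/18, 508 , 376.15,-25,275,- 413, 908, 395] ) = [ - 413,-685/18, - 25,275, 376.15,  395, 508, 767.58, 908]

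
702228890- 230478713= 471750177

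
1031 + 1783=2814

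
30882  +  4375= 35257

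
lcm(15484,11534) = 1130332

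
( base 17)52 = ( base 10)87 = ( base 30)2r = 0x57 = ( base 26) 39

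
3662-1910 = 1752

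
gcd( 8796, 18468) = 12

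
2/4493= 2/4493  =  0.00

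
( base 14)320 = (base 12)434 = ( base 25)og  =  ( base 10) 616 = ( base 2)1001101000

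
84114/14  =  6008 + 1/7=6008.14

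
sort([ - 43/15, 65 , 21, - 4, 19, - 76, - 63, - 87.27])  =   [ - 87.27, - 76, - 63, - 4,-43/15,19, 21,  65] 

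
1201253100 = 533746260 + 667506840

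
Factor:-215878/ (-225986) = 299/313 = 13^1*23^1*313^ ( - 1) 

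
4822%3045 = 1777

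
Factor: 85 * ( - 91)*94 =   -  2^1*5^1*7^1*13^1*17^1*47^1 = -727090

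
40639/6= 6773+1/6 = 6773.17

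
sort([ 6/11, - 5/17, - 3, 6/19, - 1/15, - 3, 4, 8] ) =[ - 3 , - 3, - 5/17 , - 1/15,  6/19,6/11, 4, 8] 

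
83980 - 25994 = 57986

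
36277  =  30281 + 5996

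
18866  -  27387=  - 8521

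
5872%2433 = 1006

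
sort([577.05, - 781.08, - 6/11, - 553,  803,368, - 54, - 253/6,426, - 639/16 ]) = [ - 781.08, - 553, - 54, - 253/6,- 639/16, - 6/11,  368, 426  ,  577.05,  803] 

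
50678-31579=19099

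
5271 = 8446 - 3175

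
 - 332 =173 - 505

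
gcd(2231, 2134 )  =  97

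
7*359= 2513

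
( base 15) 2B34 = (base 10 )9274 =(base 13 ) 42B5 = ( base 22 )J3C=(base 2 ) 10010000111010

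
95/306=95/306 = 0.31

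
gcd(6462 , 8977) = 1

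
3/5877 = 1/1959 = 0.00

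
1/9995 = 1/9995 = 0.00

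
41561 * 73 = 3033953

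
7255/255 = 28 + 23/51 = 28.45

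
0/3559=0=0.00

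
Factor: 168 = 2^3*3^1* 7^1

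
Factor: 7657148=2^2*421^1*4547^1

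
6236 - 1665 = 4571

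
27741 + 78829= 106570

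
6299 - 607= 5692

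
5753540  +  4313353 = 10066893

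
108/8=27/2   =  13.50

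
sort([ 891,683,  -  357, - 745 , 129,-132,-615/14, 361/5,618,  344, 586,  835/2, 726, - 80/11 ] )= [ - 745, - 357, - 132, - 615/14, - 80/11,361/5 , 129,  344  ,  835/2,586,618,683,726,891]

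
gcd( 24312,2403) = 3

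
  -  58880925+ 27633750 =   -  31247175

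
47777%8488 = 5337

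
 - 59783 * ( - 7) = 418481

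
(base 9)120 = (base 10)99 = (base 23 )47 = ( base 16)63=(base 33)30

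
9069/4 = 2267  +  1/4 = 2267.25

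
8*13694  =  109552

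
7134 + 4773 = 11907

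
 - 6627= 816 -7443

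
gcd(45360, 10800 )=2160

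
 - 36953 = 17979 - 54932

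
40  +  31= 71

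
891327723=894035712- 2707989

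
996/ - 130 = -498/65 = - 7.66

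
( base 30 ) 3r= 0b1110101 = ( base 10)117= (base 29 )41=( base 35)3C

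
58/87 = 2/3  =  0.67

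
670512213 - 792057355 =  - 121545142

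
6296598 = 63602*99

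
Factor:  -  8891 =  - 17^1 * 523^1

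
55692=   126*442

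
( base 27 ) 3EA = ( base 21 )5hd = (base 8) 5017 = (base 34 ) 27p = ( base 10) 2575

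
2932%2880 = 52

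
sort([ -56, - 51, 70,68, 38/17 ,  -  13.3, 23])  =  [ - 56, - 51,  -  13.3,38/17,23, 68, 70]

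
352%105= 37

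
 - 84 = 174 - 258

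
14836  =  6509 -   -  8327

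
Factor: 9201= 3^1 * 3067^1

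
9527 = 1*9527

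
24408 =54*452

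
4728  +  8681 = 13409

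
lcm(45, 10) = 90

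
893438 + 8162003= 9055441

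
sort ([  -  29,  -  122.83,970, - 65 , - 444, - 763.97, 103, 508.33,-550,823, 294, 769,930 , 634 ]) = [  -  763.97, - 550, - 444, -122.83,-65, - 29, 103, 294, 508.33,634,769,  823,930, 970] 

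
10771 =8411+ 2360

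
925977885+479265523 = 1405243408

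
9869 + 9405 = 19274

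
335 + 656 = 991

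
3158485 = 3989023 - 830538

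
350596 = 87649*4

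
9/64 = 9/64 = 0.14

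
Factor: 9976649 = 9976649^1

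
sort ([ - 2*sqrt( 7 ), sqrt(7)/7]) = [ - 2 * sqrt(7 ),sqrt( 7 ) /7] 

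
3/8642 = 3/8642 = 0.00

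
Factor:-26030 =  - 2^1*5^1*19^1*137^1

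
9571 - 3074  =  6497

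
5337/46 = 116 + 1/46 = 116.02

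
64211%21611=20989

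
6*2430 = 14580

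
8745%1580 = 845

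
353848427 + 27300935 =381149362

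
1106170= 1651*670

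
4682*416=1947712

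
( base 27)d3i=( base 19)17A0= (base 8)22550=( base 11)7216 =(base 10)9576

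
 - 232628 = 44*(- 5287)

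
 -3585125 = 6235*( - 575 ) 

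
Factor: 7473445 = 5^1*7^1*29^1*37^1*199^1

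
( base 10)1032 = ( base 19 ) 2G6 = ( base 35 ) TH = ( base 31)129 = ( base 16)408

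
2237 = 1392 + 845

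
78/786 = 13/131 = 0.10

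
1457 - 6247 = - 4790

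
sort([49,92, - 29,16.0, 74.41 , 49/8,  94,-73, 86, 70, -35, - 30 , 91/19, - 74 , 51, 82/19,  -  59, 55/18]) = [ - 74, - 73,  -  59, - 35, - 30, - 29, 55/18,82/19,91/19, 49/8 , 16.0,49, 51, 70, 74.41,86, 92, 94] 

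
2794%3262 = 2794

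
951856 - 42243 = 909613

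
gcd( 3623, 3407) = 1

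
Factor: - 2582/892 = -2^(-1)*223^( - 1)*1291^1 = - 1291/446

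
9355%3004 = 343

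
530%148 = 86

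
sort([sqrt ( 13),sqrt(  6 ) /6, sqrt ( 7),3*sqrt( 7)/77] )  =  [3*sqrt(7 )/77, sqrt(6) /6, sqrt( 7 ), sqrt( 13 ) ] 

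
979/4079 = 979/4079 = 0.24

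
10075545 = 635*15867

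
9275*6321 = 58627275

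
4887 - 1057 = 3830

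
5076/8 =1269/2 = 634.50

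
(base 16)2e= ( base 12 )3a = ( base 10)46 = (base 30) 1g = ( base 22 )22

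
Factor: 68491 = 68491^1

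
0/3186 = 0 = 0.00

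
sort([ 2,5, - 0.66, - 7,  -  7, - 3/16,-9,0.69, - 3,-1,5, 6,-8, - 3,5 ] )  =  [ - 9, - 8, - 7,  -  7, - 3, - 3,-1 , - 0.66, - 3/16,0.69, 2,5,  5,5,6 ]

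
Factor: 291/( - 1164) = -1/4  =  - 2^( - 2 )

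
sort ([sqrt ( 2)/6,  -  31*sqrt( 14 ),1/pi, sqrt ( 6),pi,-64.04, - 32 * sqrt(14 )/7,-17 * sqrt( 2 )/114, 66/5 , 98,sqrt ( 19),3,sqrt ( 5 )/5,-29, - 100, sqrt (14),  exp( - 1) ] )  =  [ - 31*sqrt(14),  -  100 , - 64.04,-29, -32 * sqrt( 14)/7,-17 * sqrt( 2) /114,sqrt( 2 ) /6, 1/pi,exp(  -  1 ), sqrt ( 5)/5, sqrt( 6),3,pi, sqrt( 14) , sqrt(19 ),66/5,98 ] 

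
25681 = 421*61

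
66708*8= 533664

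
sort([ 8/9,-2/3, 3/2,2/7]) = [  -  2/3,2/7, 8/9,3/2] 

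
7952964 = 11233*708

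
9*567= 5103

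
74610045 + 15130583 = 89740628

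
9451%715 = 156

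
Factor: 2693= 2693^1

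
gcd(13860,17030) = 10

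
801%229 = 114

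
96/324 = 8/27 = 0.30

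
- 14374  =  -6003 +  - 8371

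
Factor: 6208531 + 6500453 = 2^3*3^1*61^1  *  8681^1 = 12708984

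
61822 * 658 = 40678876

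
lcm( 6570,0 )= 0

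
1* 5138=5138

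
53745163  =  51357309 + 2387854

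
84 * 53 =4452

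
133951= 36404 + 97547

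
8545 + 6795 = 15340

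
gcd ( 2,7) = 1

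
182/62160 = 13/4440 = 0.00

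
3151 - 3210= -59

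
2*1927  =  3854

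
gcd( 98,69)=1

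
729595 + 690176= 1419771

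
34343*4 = 137372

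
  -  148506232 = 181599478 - 330105710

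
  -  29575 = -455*65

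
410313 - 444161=-33848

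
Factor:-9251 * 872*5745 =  - 46344179640= - 2^3*  3^1*5^1*11^1 * 29^2 * 109^1*383^1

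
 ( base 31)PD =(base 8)1424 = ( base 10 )788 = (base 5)11123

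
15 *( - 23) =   -  345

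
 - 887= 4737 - 5624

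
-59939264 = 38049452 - 97988716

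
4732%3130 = 1602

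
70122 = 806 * 87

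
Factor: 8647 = 8647^1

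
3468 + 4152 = 7620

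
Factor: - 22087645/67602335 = - 29^(-1)*61^(-1 )*1879^1*2351^1*7643^ ( - 1)  =  -4417529/13520467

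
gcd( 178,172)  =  2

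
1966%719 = 528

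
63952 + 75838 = 139790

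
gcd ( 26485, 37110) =5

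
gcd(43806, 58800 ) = 294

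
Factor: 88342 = 2^1*44171^1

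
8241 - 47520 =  - 39279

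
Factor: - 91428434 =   -  2^1*5657^1*8081^1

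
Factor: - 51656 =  - 2^3*11^1 * 587^1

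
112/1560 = 14/195 = 0.07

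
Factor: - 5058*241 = - 1218978 =- 2^1*3^2*241^1*281^1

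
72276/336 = 215+3/28 = 215.11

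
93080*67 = 6236360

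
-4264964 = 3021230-7286194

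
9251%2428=1967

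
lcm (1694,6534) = 45738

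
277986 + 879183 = 1157169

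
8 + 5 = 13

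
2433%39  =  15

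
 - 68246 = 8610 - 76856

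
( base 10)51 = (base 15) 36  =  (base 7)102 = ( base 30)1L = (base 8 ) 63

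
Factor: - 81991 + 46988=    - 17^1*29^1*71^1 =- 35003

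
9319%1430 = 739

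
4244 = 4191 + 53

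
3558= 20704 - 17146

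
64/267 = 64/267 = 0.24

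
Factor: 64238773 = 64238773^1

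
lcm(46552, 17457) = 139656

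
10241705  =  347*29515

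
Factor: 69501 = 3^1*23167^1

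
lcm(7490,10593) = 741510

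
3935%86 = 65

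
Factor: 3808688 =2^4 *13^1 * 18311^1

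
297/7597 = 297/7597 = 0.04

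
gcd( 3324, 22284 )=12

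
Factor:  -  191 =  - 191^1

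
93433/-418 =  - 224 +199/418  =  - 223.52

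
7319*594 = 4347486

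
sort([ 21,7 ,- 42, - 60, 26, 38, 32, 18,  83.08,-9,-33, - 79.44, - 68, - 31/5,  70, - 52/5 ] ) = [-79.44,-68,-60  , - 42,-33,-52/5, -9,  -  31/5,7,18,21,26,32,38,70,83.08]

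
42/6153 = 2/293 = 0.01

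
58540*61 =3570940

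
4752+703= 5455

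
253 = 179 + 74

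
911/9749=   911/9749 = 0.09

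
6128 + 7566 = 13694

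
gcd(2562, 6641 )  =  1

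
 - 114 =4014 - 4128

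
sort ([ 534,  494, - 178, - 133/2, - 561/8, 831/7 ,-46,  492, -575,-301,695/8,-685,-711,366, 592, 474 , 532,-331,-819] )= [-819  , - 711, - 685, - 575,-331, - 301, - 178, - 561/8,- 133/2,  -  46 , 695/8, 831/7,366, 474, 492, 494, 532,534, 592] 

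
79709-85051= - 5342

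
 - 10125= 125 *( - 81 )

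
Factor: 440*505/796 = 55550/199 = 2^1*5^2*11^1 * 101^1*199^( - 1 )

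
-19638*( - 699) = 13726962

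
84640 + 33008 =117648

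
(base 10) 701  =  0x2bd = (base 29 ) o5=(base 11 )588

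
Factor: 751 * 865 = 649615 = 5^1*173^1*751^1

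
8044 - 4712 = 3332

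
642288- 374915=267373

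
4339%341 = 247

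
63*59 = 3717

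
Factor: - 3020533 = -3020533^1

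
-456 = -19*24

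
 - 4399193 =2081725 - 6480918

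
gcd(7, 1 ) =1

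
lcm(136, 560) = 9520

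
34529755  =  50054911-15525156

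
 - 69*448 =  - 30912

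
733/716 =1 + 17/716= 1.02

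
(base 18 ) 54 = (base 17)59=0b1011110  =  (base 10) 94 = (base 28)3A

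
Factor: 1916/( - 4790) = -2/5 = - 2^1*5^(-1 )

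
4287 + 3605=7892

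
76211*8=609688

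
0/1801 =0 = 0.00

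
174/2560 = 87/1280 =0.07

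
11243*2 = 22486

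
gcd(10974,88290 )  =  6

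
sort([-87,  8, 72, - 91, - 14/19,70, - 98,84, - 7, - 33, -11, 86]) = [  -  98, - 91, - 87, - 33,  -  11, - 7,-14/19,8,70,72,84,86]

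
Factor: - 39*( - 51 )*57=113373 = 3^3*13^1*17^1 * 19^1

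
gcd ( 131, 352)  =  1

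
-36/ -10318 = 18/5159=0.00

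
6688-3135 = 3553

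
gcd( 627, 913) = 11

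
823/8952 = 823/8952 = 0.09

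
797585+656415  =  1454000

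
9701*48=465648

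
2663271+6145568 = 8808839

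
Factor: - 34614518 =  - 2^1*101^1*349^1*491^1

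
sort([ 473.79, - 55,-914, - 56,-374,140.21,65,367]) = [- 914,-374,-56, - 55, 65, 140.21,  367, 473.79 ]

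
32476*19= 617044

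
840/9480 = 7/79 = 0.09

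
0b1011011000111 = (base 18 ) hhh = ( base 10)5831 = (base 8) 13307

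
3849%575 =399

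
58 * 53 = 3074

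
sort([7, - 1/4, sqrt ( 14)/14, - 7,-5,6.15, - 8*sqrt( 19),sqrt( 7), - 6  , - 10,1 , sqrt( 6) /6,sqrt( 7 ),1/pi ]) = [ - 8*sqrt( 19 ), - 10, - 7 , - 6, - 5 , - 1/4, sqrt(14) /14,1/pi, sqrt( 6) /6, 1,sqrt(7 ),sqrt( 7 ),6.15, 7]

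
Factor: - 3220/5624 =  - 805/1406  =  - 2^( - 1 )*5^1*7^1*19^( - 1 )*23^1* 37^ (-1)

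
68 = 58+10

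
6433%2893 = 647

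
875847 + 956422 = 1832269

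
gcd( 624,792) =24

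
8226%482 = 32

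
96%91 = 5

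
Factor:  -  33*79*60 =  - 2^2*3^2*5^1*11^1*79^1 = - 156420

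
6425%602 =405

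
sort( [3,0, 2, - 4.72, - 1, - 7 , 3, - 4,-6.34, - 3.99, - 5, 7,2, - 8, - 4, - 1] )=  [ - 8, - 7,-6.34,-5, - 4.72, - 4,-4, - 3.99, - 1, - 1, 0, 2, 2, 3, 3, 7] 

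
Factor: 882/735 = 6/5 = 2^1*3^1 * 5^ ( - 1)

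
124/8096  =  31/2024 =0.02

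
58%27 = 4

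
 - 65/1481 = -65/1481= -  0.04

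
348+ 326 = 674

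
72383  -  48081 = 24302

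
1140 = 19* 60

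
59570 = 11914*5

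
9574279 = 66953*143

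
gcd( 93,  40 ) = 1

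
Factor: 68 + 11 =79= 79^1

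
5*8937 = 44685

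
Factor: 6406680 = 2^3*3^1*  5^1*7^1*29^1 * 263^1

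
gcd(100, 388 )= 4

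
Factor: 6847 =41^1*167^1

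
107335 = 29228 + 78107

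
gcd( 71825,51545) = 845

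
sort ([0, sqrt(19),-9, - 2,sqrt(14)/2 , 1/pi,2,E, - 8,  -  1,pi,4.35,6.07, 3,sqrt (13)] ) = [-9, - 8, - 2 ,-1, 0, 1/pi, sqrt( 14 )/2, 2,E,3,pi, sqrt(13),4.35,sqrt(19) , 6.07 ] 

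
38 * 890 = 33820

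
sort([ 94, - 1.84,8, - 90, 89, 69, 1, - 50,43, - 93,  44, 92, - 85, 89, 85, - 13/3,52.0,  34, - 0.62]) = [ - 93, - 90 , - 85 ,-50, - 13/3, - 1.84, - 0.62, 1, 8, 34, 43, 44, 52.0, 69,85,89, 89, 92, 94 ] 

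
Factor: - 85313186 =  - 2^1*7^1*29^1*210131^1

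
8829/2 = 4414+1/2 = 4414.50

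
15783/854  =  18+411/854 = 18.48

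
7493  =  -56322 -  - 63815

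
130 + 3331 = 3461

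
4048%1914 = 220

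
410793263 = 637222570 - 226429307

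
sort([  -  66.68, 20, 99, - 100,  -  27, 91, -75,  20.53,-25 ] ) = [ - 100, - 75,-66.68, - 27,  -  25, 20,20.53,91, 99] 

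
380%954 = 380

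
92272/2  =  46136 =46136.00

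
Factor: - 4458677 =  - 83^1*53719^1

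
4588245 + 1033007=5621252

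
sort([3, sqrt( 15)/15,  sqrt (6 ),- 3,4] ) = [-3,sqrt(15 )/15 , sqrt( 6), 3,4 ] 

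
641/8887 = 641/8887 = 0.07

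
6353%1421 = 669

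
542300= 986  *550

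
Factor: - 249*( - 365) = 90885  =  3^1*5^1*73^1*83^1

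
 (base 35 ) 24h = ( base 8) 5057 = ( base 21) 5J3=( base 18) 80F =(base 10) 2607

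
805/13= 61 +12/13 = 61.92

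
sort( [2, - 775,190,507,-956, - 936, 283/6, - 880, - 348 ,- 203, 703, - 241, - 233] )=[- 956, - 936, - 880, - 775, - 348, - 241, - 233,- 203,2,283/6, 190,507,703]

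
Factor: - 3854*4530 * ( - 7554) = 131882415480 = 2^3*3^2*5^1*41^1*47^1*151^1*1259^1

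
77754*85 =6609090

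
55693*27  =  1503711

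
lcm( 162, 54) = 162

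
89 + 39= 128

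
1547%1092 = 455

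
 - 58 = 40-98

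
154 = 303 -149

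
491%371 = 120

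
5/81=5/81 = 0.06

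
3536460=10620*333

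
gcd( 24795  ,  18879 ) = 87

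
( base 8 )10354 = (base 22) 8kk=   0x10ec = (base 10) 4332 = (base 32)47C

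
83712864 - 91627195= - 7914331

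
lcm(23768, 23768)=23768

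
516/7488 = 43/624 = 0.07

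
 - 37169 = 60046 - 97215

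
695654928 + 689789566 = 1385444494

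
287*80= 22960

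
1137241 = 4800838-3663597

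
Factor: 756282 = 2^1 * 3^1*126047^1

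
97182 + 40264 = 137446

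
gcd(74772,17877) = 3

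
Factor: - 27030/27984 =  - 85/88 = -2^(-3 )*5^1*11^( - 1)*17^1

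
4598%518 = 454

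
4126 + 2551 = 6677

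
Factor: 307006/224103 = 2^1*3^ ( - 1 )*7^1*11^( - 1)*6791^( - 1)*21929^1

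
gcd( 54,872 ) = 2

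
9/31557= 3/10519 = 0.00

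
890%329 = 232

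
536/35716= 134/8929 = 0.02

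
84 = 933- 849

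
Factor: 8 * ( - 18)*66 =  - 2^5*3^3*11^1 = - 9504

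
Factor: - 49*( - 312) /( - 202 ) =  - 7644/101 = - 2^2*3^1*7^2*13^1*101^(  -  1) 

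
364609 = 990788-626179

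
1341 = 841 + 500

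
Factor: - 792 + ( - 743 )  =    -  1535 = - 5^1*307^1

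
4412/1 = 4412 = 4412.00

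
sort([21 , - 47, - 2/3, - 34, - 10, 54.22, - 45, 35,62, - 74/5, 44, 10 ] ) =[-47, - 45, - 34, - 74/5, - 10, - 2/3, 10, 21,35, 44, 54.22, 62 ]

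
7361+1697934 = 1705295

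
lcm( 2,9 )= 18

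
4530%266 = 8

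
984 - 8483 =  - 7499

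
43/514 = 43/514 = 0.08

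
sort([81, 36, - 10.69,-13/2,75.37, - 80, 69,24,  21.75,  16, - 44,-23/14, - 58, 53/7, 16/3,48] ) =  [ - 80, - 58 ,-44, - 10.69, - 13/2,-23/14, 16/3, 53/7,16, 21.75, 24, 36, 48, 69,  75.37, 81]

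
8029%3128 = 1773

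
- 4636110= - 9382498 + 4746388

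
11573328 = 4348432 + 7224896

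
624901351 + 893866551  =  1518767902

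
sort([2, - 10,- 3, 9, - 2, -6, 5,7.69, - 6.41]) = [ - 10, - 6.41, - 6, - 3, - 2, 2, 5, 7.69, 9 ]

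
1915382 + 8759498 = 10674880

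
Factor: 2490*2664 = 6633360=2^4*3^3*5^1*37^1*83^1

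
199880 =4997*40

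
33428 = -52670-- 86098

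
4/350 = 2/175 = 0.01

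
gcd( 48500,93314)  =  194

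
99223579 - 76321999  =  22901580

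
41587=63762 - 22175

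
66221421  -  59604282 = 6617139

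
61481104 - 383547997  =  -322066893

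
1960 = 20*98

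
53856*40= 2154240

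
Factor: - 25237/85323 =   -  3^( - 1 )*7^(- 1)*17^( - 1) * 239^( - 1 ) * 25237^1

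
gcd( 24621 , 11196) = 3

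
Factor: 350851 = 350851^1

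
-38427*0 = 0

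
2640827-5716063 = -3075236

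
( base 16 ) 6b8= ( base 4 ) 122320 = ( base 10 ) 1720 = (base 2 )11010111000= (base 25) 2IK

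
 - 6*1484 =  - 8904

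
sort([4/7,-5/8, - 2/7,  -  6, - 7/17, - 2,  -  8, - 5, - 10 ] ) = [ - 10, - 8, - 6, - 5, - 2 ,-5/8,-7/17,-2/7,4/7]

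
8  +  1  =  9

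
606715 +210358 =817073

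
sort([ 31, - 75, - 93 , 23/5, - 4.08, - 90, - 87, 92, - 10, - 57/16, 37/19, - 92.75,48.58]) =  [ - 93, - 92.75, - 90 , - 87, - 75,  -  10, - 4.08, - 57/16, 37/19,  23/5, 31,  48.58,92]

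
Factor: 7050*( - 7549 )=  - 53220450  =  - 2^1*3^1 * 5^2 * 47^1 * 7549^1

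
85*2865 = 243525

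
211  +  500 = 711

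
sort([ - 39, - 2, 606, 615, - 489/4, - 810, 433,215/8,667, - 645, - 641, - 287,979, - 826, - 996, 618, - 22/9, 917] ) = [ - 996, - 826, - 810, - 645 , - 641, - 287, - 489/4, - 39, - 22/9, - 2,215/8,433, 606,615, 618,667 , 917,979] 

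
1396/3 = 1396/3 = 465.33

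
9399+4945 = 14344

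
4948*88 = 435424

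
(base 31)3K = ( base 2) 1110001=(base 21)58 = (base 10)113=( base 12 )95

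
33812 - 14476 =19336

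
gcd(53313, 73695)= 3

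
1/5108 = 1/5108 = 0.00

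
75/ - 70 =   -  2 + 13/14  =  - 1.07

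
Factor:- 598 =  - 2^1*13^1*23^1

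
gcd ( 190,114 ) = 38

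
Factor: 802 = 2^1*401^1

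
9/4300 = 9/4300 = 0.00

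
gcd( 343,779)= 1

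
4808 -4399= 409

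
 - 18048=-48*376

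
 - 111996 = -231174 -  - 119178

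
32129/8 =4016 + 1/8   =  4016.12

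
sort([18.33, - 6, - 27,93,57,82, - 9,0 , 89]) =[ - 27,  -  9, - 6, 0, 18.33,  57, 82, 89,93]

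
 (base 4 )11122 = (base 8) 532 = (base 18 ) 114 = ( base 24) EA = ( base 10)346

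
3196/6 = 1598/3 = 532.67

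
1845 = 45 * 41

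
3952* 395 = 1561040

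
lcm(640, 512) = 2560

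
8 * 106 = 848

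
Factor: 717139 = 717139^1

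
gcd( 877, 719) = 1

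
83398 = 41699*2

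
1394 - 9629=-8235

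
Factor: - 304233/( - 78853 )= 3^1*78853^ (  -  1 )*101411^1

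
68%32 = 4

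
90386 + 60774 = 151160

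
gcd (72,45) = 9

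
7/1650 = 7/1650 = 0.00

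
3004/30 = 100 + 2/15 = 100.13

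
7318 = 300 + 7018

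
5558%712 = 574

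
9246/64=4623/32 =144.47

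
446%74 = 2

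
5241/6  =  1747/2 =873.50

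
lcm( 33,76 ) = 2508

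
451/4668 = 451/4668 = 0.10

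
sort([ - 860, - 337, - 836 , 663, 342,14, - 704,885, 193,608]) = [-860,-836,-704,-337, 14, 193,  342  ,  608, 663, 885 ]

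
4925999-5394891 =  - 468892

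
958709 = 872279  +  86430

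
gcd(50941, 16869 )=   1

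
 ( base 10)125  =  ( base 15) 85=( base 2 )1111101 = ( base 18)6h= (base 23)5A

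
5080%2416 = 248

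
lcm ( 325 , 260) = 1300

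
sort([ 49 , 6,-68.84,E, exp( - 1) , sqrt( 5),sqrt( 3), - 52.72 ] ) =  [ - 68.84, - 52.72, exp( - 1 ) , sqrt( 3) , sqrt( 5 ) , E, 6,49 ]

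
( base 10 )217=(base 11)188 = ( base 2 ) 11011001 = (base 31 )70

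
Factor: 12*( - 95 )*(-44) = 50160 = 2^4*3^1*5^1*11^1 * 19^1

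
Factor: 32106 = 2^1*3^1 * 5351^1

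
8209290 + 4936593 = 13145883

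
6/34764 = 1/5794 = 0.00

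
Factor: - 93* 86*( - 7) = 55986  =  2^1*3^1*7^1*31^1* 43^1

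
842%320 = 202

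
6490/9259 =6490/9259= 0.70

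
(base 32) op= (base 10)793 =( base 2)1100011001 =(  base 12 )561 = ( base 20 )1jd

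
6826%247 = 157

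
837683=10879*77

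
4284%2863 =1421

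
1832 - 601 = 1231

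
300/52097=300/52097 = 0.01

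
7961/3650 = 7961/3650 = 2.18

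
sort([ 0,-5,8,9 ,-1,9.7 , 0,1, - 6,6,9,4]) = [ - 6, - 5, - 1,0,0,1, 4, 6, 8, 9 , 9,9.7 ]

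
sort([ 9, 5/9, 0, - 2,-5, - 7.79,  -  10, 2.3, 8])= [-10,-7.79, - 5,  -  2,0, 5/9, 2.3, 8, 9 ] 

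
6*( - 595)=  - 3570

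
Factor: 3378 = 2^1*3^1*563^1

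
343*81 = 27783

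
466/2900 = 233/1450  =  0.16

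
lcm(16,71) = 1136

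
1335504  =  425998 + 909506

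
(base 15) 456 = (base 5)12411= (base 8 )1725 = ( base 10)981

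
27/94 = 27/94 = 0.29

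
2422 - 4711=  - 2289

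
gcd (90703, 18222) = 1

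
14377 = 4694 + 9683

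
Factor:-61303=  - 11^1*5573^1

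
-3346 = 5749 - 9095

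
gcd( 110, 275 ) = 55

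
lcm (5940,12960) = 142560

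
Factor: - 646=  - 2^1*17^1 * 19^1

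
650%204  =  38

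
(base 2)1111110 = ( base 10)126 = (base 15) 86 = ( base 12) a6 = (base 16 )7E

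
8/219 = 8/219 = 0.04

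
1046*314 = 328444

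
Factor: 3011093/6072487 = 3011093^1*6072487^( - 1)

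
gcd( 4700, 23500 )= 4700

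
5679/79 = 71+70/79 = 71.89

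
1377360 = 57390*24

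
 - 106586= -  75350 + - 31236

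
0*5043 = 0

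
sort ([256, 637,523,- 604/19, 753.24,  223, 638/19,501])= [ - 604/19,  638/19, 223, 256, 501,523,637,  753.24 ] 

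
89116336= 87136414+1979922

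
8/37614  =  4/18807 = 0.00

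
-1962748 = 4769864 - 6732612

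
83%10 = 3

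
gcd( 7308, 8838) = 18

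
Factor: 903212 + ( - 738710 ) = 2^1*3^2*13^1*19^1 * 37^1 = 164502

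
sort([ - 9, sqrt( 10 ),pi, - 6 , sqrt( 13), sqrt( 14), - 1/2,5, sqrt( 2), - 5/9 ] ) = [ - 9, - 6, - 5/9, - 1/2, sqrt(2), pi, sqrt (10), sqrt( 13 ),sqrt(14), 5 ] 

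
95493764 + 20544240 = 116038004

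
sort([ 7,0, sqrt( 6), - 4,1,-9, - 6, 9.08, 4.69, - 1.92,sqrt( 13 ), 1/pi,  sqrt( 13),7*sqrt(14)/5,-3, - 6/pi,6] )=[ -9, - 6, - 4, - 3, - 1.92,  -  6/pi, 0,1/pi, 1, sqrt( 6),sqrt(13),sqrt( 13),4.69, 7*sqrt( 14) /5 , 6,7 , 9.08 ] 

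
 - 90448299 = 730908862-821357161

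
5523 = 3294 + 2229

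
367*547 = 200749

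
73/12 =6+1/12= 6.08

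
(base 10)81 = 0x51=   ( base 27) 30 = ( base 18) 49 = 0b1010001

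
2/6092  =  1/3046 =0.00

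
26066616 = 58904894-32838278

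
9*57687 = 519183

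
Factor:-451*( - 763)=7^1*11^1*41^1 *109^1 = 344113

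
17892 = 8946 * 2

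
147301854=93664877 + 53636977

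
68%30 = 8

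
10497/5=10497/5 = 2099.40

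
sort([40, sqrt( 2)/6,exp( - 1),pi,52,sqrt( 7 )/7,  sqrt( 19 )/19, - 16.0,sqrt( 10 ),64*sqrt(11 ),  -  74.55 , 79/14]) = [-74.55 , - 16.0,sqrt (19 )/19,  sqrt(2 )/6, exp(-1),sqrt (7)/7,pi, sqrt( 10), 79/14, 40,52,64*sqrt(11)] 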